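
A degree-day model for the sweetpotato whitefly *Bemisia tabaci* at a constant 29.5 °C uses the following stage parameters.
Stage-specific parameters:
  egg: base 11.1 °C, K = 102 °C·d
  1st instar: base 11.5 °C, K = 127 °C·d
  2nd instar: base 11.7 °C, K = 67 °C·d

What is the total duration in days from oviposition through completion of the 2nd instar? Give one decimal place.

16.4 days

egg: 102 / (29.5 − 11.1) = 102 / 18.4 = 5.543 d.
1st instar: 127 / (29.5 − 11.5) = 127 / 18.0 = 7.056 d.
2nd instar: 67 / (29.5 − 11.7) = 67 / 17.8 = 3.764 d.
Sum = 16.363 ≈ 16.4 days.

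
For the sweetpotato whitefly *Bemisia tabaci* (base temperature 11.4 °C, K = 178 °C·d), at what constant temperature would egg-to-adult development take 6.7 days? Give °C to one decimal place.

38.0 °C

Required daily accumulation = 178 / 6.7 = 26.567 DD/day.
T = T_base + 26.567 = 11.4 + 26.567 = 37.967 ≈ 38.0 °C.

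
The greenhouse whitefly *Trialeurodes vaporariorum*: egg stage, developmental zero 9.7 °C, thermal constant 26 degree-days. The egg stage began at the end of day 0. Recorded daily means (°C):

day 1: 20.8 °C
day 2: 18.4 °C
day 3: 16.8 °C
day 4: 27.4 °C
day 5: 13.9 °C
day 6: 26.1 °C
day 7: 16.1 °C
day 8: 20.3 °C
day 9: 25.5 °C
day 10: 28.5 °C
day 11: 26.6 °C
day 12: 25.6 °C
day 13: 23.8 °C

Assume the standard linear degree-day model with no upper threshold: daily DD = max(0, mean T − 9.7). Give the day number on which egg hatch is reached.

Daily DD above 9.7 °C: 11.1, 8.7, 7.1, 17.7, 4.2, 16.4, 6.4, 10.6, 15.8, 18.8, 16.9, 15.9, 14.1.
Cumulative: 11.1, 19.8, 26.9, 44.6, 48.8, 65.2, 71.6, 82.2, 98.0, 116.8, 133.7, 149.6, 163.7.
The total first reaches 26 DD on day 3.

day 3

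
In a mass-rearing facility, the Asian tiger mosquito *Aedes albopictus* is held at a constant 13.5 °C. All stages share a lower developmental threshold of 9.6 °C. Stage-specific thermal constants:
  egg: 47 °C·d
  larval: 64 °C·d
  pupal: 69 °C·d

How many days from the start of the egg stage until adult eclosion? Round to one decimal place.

Daily accumulation at 13.5 °C = 13.5 − 9.6 = 3.9 DD/day.
Total K = 47 + 64 + 69 = 180 DD.
Total duration = 180 / 3.9 = 46.154 ≈ 46.2 days.

46.2 days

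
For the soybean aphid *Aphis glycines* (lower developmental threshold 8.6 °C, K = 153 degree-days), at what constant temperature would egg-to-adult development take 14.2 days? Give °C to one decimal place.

Required daily accumulation = 153 / 14.2 = 10.775 DD/day.
T = T_base + 10.775 = 8.6 + 10.775 = 19.375 ≈ 19.4 °C.

19.4 °C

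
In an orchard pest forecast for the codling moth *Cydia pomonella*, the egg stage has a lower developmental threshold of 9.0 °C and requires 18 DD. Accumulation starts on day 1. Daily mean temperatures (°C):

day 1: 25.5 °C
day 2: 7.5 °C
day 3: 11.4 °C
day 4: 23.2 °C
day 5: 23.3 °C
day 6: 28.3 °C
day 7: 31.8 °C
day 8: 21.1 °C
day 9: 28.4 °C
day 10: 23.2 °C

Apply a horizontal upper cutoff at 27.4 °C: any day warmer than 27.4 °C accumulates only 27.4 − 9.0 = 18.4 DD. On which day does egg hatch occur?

day 3

Daily DD above 9.0 °C (capped at 18.4): 16.5, 0.0, 2.4, 14.2, 14.3, 18.4, 18.4, 12.1, 18.4, 14.2.
Cumulative: 16.5, 16.5, 18.9, 33.1, 47.4, 65.8, 84.2, 96.3, 114.7, 128.9.
The total first reaches 18 DD on day 3.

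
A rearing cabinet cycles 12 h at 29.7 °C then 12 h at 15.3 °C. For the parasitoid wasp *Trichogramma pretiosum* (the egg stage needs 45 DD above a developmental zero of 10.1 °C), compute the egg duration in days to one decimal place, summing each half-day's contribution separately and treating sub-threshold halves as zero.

3.6 days

Day half: max(0, 29.7 − 10.1) × 0.5 = 19.6 × 0.5 = 9.80 DD.
Night half: max(0, 15.3 − 10.1) × 0.5 = 5.2 × 0.5 = 2.60 DD.
Per 24 h: 12.40 DD/day.
Duration = 45 / 12.40 = 3.629 ≈ 3.6 days.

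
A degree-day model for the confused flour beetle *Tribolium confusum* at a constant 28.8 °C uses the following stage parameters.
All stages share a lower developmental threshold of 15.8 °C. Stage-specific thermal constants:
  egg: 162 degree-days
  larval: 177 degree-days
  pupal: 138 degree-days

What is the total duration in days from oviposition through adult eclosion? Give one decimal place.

36.7 days

Daily accumulation at 28.8 °C = 28.8 − 15.8 = 13.0 DD/day.
Total K = 162 + 177 + 138 = 477 DD.
Total duration = 477 / 13.0 = 36.692 ≈ 36.7 days.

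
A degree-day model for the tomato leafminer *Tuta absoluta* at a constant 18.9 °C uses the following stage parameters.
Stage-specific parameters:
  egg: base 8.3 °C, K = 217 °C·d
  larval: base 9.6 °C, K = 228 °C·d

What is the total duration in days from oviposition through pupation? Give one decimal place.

45.0 days

egg: 217 / (18.9 − 8.3) = 217 / 10.6 = 20.472 d.
larval: 228 / (18.9 − 9.6) = 228 / 9.3 = 24.516 d.
Sum = 44.988 ≈ 45.0 days.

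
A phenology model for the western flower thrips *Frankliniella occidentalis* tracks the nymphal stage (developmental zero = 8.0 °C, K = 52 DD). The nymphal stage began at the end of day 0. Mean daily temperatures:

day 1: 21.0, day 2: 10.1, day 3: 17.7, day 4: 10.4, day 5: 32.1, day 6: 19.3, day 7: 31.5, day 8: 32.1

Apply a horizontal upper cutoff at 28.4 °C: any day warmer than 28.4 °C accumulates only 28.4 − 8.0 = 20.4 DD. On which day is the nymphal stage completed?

day 6

Daily DD above 8.0 °C (capped at 20.4): 13.0, 2.1, 9.7, 2.4, 20.4, 11.3, 20.4, 20.4.
Cumulative: 13.0, 15.1, 24.8, 27.2, 47.6, 58.9, 79.3, 99.7.
The total first reaches 52 DD on day 6.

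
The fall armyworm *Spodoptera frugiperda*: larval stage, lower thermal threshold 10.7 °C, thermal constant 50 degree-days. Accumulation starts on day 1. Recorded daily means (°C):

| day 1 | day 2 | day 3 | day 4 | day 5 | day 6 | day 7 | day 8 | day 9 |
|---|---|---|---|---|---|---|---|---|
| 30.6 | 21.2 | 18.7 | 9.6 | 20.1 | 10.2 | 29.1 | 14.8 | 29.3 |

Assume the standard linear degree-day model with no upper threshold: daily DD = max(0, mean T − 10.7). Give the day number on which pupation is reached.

Daily DD above 10.7 °C: 19.9, 10.5, 8.0, 0.0, 9.4, 0.0, 18.4, 4.1, 18.6.
Cumulative: 19.9, 30.4, 38.4, 38.4, 47.8, 47.8, 66.2, 70.3, 88.9.
The total first reaches 50 DD on day 7.

day 7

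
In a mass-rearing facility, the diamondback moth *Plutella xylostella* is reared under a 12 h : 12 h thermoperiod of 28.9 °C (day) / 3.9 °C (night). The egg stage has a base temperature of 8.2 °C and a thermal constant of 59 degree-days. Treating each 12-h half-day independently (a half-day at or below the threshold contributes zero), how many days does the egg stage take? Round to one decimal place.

5.7 days

Day half: max(0, 28.9 − 8.2) × 0.5 = 20.7 × 0.5 = 10.35 DD.
Night half: max(0, 3.9 − 8.2) × 0.5 = 0.0 × 0.5 = 0.00 DD.
Per 24 h: 10.35 DD/day.
Duration = 59 / 10.35 = 5.700 ≈ 5.7 days.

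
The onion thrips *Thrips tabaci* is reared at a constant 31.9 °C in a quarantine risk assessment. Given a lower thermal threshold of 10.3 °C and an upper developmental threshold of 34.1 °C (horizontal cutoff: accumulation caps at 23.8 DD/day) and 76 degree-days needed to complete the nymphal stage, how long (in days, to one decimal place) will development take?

3.5 days

Daily accumulation = 31.9 − 10.3 = 21.6 DD/day.
Duration = 76 / 21.6 = 3.519 ≈ 3.5 days.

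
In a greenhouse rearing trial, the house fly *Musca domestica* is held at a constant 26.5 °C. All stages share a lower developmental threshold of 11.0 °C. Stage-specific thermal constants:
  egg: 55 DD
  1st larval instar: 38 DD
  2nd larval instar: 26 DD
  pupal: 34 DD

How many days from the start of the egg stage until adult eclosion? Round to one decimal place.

Daily accumulation at 26.5 °C = 26.5 − 11.0 = 15.5 DD/day.
Total K = 55 + 38 + 26 + 34 = 153 DD.
Total duration = 153 / 15.5 = 9.871 ≈ 9.9 days.

9.9 days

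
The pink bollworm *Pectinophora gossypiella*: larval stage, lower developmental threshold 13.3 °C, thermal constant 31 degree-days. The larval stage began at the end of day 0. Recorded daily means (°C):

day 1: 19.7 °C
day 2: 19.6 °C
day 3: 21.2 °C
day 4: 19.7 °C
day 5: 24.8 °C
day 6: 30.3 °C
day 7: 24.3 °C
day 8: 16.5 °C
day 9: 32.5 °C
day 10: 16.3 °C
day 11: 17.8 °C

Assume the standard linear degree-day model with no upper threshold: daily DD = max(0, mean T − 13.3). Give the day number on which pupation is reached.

day 5

Daily DD above 13.3 °C: 6.4, 6.3, 7.9, 6.4, 11.5, 17.0, 11.0, 3.2, 19.2, 3.0, 4.5.
Cumulative: 6.4, 12.7, 20.6, 27.0, 38.5, 55.5, 66.5, 69.7, 88.9, 91.9, 96.4.
The total first reaches 31 DD on day 5.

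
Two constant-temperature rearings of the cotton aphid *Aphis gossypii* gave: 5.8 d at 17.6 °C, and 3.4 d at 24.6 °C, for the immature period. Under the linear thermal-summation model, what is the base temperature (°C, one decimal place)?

7.7 °C

Linear rate model ⇒ the product D·(T − T_b) is constant across temperatures.
5.8·(17.6 − T_b) = 3.4·(24.6 − T_b)
T_b = (5.8·17.6 − 3.4·24.6) / (5.8 − 3.4) = 18.44 / 2.4 = 7.683 °C ≈ 7.7 °C.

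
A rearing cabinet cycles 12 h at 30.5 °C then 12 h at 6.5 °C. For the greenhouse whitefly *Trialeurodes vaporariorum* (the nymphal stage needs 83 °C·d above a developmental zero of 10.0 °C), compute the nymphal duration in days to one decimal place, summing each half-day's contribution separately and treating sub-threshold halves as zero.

Day half: max(0, 30.5 − 10.0) × 0.5 = 20.5 × 0.5 = 10.25 DD.
Night half: max(0, 6.5 − 10.0) × 0.5 = 0.0 × 0.5 = 0.00 DD.
Per 24 h: 10.25 DD/day.
Duration = 83 / 10.25 = 8.098 ≈ 8.1 days.

8.1 days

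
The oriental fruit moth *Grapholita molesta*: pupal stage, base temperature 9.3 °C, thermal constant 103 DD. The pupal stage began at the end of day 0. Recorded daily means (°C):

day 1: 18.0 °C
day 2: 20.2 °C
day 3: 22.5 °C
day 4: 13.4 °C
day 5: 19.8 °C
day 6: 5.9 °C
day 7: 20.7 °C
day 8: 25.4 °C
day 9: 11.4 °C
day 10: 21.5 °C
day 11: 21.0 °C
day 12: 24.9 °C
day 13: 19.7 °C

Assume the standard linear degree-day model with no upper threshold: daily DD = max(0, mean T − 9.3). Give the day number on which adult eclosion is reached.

Daily DD above 9.3 °C: 8.7, 10.9, 13.2, 4.1, 10.5, 0.0, 11.4, 16.1, 2.1, 12.2, 11.7, 15.6, 10.4.
Cumulative: 8.7, 19.6, 32.8, 36.9, 47.4, 47.4, 58.8, 74.9, 77.0, 89.2, 100.9, 116.5, 126.9.
The total first reaches 103 DD on day 12.

day 12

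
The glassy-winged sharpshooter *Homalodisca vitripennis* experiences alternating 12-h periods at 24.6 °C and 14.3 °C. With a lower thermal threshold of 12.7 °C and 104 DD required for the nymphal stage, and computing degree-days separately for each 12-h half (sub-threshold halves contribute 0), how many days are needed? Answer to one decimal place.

15.4 days

Day half: max(0, 24.6 − 12.7) × 0.5 = 11.9 × 0.5 = 5.95 DD.
Night half: max(0, 14.3 − 12.7) × 0.5 = 1.6 × 0.5 = 0.80 DD.
Per 24 h: 6.75 DD/day.
Duration = 104 / 6.75 = 15.407 ≈ 15.4 days.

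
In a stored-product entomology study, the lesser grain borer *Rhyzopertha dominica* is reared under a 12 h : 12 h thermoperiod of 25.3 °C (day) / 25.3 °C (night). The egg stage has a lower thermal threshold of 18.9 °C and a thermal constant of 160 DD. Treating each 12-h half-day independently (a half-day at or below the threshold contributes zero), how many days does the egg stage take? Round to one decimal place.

25.0 days

Day half: max(0, 25.3 − 18.9) × 0.5 = 6.4 × 0.5 = 3.20 DD.
Night half: max(0, 25.3 − 18.9) × 0.5 = 6.4 × 0.5 = 3.20 DD.
Per 24 h: 6.40 DD/day.
Duration = 160 / 6.40 = 25.000 ≈ 25.0 days.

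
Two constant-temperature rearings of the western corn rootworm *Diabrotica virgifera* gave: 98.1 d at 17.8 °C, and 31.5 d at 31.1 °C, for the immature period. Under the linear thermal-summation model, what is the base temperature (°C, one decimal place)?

Equal thermal constants: D₁(T₁ − T_b) = D₂(T₂ − T_b).
98.1·(17.8 − T_b) = 31.5·(31.1 − T_b)
T_b = (98.1·17.8 − 31.5·31.1) / (98.1 − 31.5) = 766.53 / 66.6 = 11.509 °C ≈ 11.5 °C.

11.5 °C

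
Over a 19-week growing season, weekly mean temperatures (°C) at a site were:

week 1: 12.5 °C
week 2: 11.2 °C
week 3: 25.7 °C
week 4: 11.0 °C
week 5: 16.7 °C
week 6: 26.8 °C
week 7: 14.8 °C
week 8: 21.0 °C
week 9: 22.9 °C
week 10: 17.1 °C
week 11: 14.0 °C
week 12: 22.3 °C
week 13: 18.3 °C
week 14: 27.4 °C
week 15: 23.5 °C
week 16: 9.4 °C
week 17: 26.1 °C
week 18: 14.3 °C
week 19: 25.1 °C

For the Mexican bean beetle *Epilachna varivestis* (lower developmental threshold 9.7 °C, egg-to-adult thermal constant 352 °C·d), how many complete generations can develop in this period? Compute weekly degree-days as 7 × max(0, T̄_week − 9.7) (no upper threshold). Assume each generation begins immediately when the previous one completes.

Weekly DD (7 × max(0, T̄ − 9.7)): 19.6, 10.5, 112.0, 9.1, 49.0, 119.7, 35.7, 79.1, 92.4, 51.8, 30.1, 88.2, 60.2, 123.9, 96.6, 0.0, 114.8, 32.2, 107.8.
Season total = 1232.7 DD.
Complete generations = ⌊1232.7 / 352⌋ = 3.

3 generations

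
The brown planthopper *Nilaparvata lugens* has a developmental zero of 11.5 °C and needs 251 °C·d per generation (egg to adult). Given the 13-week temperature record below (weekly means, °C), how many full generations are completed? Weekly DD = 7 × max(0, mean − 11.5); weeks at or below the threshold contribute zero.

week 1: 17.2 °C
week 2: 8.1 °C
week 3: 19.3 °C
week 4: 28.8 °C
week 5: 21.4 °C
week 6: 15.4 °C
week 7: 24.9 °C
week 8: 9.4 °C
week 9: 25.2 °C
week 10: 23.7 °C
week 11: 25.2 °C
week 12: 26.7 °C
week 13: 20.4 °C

3 generations

Weekly DD (7 × max(0, T̄ − 11.5)): 39.9, 0.0, 54.6, 121.1, 69.3, 27.3, 93.8, 0.0, 95.9, 85.4, 95.9, 106.4, 62.3.
Season total = 851.9 DD.
Complete generations = ⌊851.9 / 251⌋ = 3.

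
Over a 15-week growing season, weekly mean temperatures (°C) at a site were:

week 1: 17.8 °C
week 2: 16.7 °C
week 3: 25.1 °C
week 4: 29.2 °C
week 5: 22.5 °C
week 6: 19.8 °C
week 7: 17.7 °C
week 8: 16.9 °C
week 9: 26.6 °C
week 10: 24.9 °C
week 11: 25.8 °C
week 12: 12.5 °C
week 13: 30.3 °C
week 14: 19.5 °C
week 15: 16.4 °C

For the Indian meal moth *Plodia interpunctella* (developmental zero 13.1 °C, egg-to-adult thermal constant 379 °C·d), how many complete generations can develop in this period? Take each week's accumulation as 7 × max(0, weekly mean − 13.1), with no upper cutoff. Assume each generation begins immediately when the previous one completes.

2 generations

Weekly DD (7 × max(0, T̄ − 13.1)): 32.9, 25.2, 84.0, 112.7, 65.8, 46.9, 32.2, 26.6, 94.5, 82.6, 88.9, 0.0, 120.4, 44.8, 23.1.
Season total = 880.6 DD.
Complete generations = ⌊880.6 / 379⌋ = 2.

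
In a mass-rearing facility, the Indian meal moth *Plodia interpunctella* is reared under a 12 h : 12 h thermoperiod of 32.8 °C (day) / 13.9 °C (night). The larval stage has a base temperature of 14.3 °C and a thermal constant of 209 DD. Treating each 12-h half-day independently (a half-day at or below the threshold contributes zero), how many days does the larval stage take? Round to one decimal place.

22.6 days

Day half: max(0, 32.8 − 14.3) × 0.5 = 18.5 × 0.5 = 9.25 DD.
Night half: max(0, 13.9 − 14.3) × 0.5 = 0.0 × 0.5 = 0.00 DD.
Per 24 h: 9.25 DD/day.
Duration = 209 / 9.25 = 22.595 ≈ 22.6 days.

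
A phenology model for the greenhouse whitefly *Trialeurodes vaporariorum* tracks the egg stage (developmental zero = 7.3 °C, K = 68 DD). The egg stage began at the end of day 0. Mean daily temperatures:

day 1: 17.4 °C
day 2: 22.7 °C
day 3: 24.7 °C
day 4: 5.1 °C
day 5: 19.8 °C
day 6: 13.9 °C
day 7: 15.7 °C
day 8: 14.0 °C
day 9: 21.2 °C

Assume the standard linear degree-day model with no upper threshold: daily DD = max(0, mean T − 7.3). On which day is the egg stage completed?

day 7

Daily DD above 7.3 °C: 10.1, 15.4, 17.4, 0.0, 12.5, 6.6, 8.4, 6.7, 13.9.
Cumulative: 10.1, 25.5, 42.9, 42.9, 55.4, 62.0, 70.4, 77.1, 91.0.
The total first reaches 68 DD on day 7.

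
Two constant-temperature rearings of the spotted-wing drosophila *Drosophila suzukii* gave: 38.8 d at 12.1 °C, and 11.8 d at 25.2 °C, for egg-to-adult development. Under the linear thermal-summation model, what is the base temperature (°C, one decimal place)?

Under the model K = D·(T − T_b), so D₁·(T₁ − T_b) = D₂·(T₂ − T_b).
38.8·(12.1 − T_b) = 11.8·(25.2 − T_b)
T_b = (38.8·12.1 − 11.8·25.2) / (38.8 − 11.8) = 172.12 / 27.0 = 6.375 °C ≈ 6.4 °C.

6.4 °C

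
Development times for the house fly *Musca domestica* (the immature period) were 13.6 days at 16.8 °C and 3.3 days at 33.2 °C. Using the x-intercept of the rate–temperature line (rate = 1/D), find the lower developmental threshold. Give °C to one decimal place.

Linear rate model ⇒ the product D·(T − T_b) is constant across temperatures.
13.6·(16.8 − T_b) = 3.3·(33.2 − T_b)
T_b = (13.6·16.8 − 3.3·33.2) / (13.6 − 3.3) = 118.92 / 10.3 = 11.546 °C ≈ 11.5 °C.

11.5 °C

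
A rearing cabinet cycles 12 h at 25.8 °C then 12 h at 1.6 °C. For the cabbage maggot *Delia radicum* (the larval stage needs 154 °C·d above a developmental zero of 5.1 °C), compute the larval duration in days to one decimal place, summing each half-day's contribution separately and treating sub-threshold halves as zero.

Day half: max(0, 25.8 − 5.1) × 0.5 = 20.7 × 0.5 = 10.35 DD.
Night half: max(0, 1.6 − 5.1) × 0.5 = 0.0 × 0.5 = 0.00 DD.
Per 24 h: 10.35 DD/day.
Duration = 154 / 10.35 = 14.879 ≈ 14.9 days.

14.9 days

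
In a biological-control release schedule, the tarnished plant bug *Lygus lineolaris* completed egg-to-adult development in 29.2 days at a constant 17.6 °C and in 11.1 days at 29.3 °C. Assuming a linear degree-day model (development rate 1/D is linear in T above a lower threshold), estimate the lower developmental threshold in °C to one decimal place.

Linear rate model ⇒ the product D·(T − T_b) is constant across temperatures.
29.2·(17.6 − T_b) = 11.1·(29.3 − T_b)
T_b = (29.2·17.6 − 11.1·29.3) / (29.2 − 11.1) = 188.69 / 18.1 = 10.425 °C ≈ 10.4 °C.

10.4 °C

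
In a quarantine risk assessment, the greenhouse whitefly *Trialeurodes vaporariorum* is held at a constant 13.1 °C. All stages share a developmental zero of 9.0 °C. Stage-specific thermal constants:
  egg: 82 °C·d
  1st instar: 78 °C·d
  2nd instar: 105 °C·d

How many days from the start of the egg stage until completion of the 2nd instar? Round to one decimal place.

64.6 days

Daily accumulation at 13.1 °C = 13.1 − 9.0 = 4.1 DD/day.
Total K = 82 + 78 + 105 = 265 DD.
Total duration = 265 / 4.1 = 64.634 ≈ 64.6 days.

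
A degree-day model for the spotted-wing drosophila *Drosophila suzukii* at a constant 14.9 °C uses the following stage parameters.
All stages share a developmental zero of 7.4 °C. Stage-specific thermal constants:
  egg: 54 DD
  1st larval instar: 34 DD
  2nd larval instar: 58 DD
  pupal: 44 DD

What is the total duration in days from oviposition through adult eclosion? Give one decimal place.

25.3 days

Daily accumulation at 14.9 °C = 14.9 − 7.4 = 7.5 DD/day.
Total K = 54 + 34 + 58 + 44 = 190 DD.
Total duration = 190 / 7.5 = 25.333 ≈ 25.3 days.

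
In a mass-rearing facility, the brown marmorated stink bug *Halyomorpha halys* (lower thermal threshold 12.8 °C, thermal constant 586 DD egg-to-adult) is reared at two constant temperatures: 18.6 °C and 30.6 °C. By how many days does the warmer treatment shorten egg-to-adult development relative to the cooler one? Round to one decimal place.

68.1 days

At 18.6 °C: 586 / (18.6 − 12.8) = 586 / 5.8 = 101.034 d.
At 30.6 °C: 586 / (30.6 − 12.8) = 586 / 17.8 = 32.921 d.
Difference = |101.034 − 32.921| = 68.113 ≈ 68.1 days.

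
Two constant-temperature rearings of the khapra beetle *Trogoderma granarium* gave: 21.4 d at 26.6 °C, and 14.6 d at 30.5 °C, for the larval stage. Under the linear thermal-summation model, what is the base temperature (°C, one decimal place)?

18.2 °C

Linear rate model ⇒ the product D·(T − T_b) is constant across temperatures.
21.4·(26.6 − T_b) = 14.6·(30.5 − T_b)
T_b = (21.4·26.6 − 14.6·30.5) / (21.4 − 14.6) = 123.94 / 6.8 = 18.226 °C ≈ 18.2 °C.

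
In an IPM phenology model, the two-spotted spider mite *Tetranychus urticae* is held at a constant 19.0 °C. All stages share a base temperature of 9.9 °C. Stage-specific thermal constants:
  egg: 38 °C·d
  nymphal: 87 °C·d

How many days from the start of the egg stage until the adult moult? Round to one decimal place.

Daily accumulation at 19.0 °C = 19.0 − 9.9 = 9.1 DD/day.
Total K = 38 + 87 = 125 DD.
Total duration = 125 / 9.1 = 13.736 ≈ 13.7 days.

13.7 days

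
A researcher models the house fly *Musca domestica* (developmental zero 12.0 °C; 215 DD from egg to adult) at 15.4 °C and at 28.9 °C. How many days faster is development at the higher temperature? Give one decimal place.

50.5 days

At 15.4 °C: 215 / (15.4 − 12.0) = 215 / 3.4 = 63.235 d.
At 28.9 °C: 215 / (28.9 − 12.0) = 215 / 16.9 = 12.722 d.
Difference = |63.235 − 12.722| = 50.513 ≈ 50.5 days.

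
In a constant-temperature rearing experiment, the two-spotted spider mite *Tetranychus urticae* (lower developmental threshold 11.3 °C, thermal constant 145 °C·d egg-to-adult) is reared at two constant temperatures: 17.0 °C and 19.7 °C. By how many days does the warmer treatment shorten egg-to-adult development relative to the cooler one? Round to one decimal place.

8.2 days

At 17.0 °C: 145 / (17.0 − 11.3) = 145 / 5.7 = 25.439 d.
At 19.7 °C: 145 / (19.7 − 11.3) = 145 / 8.4 = 17.262 d.
Difference = |25.439 − 17.262| = 8.177 ≈ 8.2 days.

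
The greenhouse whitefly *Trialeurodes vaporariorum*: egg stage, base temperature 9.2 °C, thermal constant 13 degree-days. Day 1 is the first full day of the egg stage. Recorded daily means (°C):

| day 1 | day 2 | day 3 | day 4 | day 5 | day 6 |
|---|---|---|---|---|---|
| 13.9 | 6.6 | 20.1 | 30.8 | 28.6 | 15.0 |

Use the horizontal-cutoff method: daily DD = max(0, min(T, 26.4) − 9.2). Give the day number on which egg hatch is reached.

Daily DD above 9.2 °C (capped at 17.2): 4.7, 0.0, 10.9, 17.2, 17.2, 5.8.
Cumulative: 4.7, 4.7, 15.6, 32.8, 50.0, 55.8.
The total first reaches 13 DD on day 3.

day 3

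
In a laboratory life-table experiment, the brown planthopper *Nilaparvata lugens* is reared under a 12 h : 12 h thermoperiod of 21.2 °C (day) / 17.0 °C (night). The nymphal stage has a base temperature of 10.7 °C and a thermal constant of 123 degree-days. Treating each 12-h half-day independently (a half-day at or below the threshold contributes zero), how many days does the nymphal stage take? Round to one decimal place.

14.6 days

Day half: max(0, 21.2 − 10.7) × 0.5 = 10.5 × 0.5 = 5.25 DD.
Night half: max(0, 17.0 − 10.7) × 0.5 = 6.3 × 0.5 = 3.15 DD.
Per 24 h: 8.40 DD/day.
Duration = 123 / 8.40 = 14.643 ≈ 14.6 days.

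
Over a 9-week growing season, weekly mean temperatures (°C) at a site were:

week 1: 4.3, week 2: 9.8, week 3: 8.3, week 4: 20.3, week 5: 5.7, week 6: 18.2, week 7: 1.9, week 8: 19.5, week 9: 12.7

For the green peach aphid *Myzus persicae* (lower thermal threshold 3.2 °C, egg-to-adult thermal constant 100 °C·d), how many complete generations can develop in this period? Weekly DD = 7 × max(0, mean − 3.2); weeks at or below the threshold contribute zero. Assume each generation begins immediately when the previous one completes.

5 generations

Weekly DD (7 × max(0, T̄ − 3.2)): 7.7, 46.2, 35.7, 119.7, 17.5, 105.0, 0.0, 114.1, 66.5.
Season total = 512.4 DD.
Complete generations = ⌊512.4 / 100⌋ = 5.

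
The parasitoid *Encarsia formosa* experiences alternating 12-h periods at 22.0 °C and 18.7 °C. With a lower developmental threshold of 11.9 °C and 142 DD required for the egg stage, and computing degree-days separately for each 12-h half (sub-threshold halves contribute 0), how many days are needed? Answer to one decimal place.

16.8 days

Day half: max(0, 22.0 − 11.9) × 0.5 = 10.1 × 0.5 = 5.05 DD.
Night half: max(0, 18.7 − 11.9) × 0.5 = 6.8 × 0.5 = 3.40 DD.
Per 24 h: 8.45 DD/day.
Duration = 142 / 8.45 = 16.805 ≈ 16.8 days.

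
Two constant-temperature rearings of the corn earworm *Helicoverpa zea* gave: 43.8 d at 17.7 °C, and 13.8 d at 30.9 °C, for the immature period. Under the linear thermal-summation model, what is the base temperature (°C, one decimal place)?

Equal thermal constants: D₁(T₁ − T_b) = D₂(T₂ − T_b).
43.8·(17.7 − T_b) = 13.8·(30.9 − T_b)
T_b = (43.8·17.7 − 13.8·30.9) / (43.8 − 13.8) = 348.84 / 30.0 = 11.628 °C ≈ 11.6 °C.

11.6 °C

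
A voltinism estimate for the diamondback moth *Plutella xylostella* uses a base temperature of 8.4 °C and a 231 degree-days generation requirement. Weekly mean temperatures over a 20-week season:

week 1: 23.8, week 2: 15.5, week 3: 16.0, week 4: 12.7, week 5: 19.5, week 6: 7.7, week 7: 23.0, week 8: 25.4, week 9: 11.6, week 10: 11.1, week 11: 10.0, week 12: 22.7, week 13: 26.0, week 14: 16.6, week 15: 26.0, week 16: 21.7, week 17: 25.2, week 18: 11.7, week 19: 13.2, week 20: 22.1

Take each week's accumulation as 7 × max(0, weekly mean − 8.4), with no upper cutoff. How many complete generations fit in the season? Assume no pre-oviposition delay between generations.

5 generations

Weekly DD (7 × max(0, T̄ − 8.4)): 107.8, 49.7, 53.2, 30.1, 77.7, 0.0, 102.2, 119.0, 22.4, 18.9, 11.2, 100.1, 123.2, 57.4, 123.2, 93.1, 117.6, 23.1, 33.6, 95.9.
Season total = 1359.4 DD.
Complete generations = ⌊1359.4 / 231⌋ = 5.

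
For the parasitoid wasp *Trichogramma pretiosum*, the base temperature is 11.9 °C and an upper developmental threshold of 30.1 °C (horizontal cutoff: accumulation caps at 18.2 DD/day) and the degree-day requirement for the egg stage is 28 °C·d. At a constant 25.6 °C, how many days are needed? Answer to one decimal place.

2.0 days

Daily accumulation = 25.6 − 11.9 = 13.7 DD/day.
Duration = 28 / 13.7 = 2.044 ≈ 2.0 days.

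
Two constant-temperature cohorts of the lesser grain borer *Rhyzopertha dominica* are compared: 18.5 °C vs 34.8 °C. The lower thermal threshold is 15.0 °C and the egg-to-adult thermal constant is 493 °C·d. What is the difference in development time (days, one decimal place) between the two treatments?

At 18.5 °C: 493 / (18.5 − 15.0) = 493 / 3.5 = 140.857 d.
At 34.8 °C: 493 / (34.8 − 15.0) = 493 / 19.8 = 24.899 d.
Difference = |140.857 − 24.899| = 115.958 ≈ 116.0 days.

116.0 days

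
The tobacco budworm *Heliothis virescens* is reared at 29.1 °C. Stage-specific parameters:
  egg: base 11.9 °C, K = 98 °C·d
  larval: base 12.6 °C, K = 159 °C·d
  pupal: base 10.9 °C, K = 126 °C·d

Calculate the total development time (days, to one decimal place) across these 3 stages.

22.3 days

egg: 98 / (29.1 − 11.9) = 98 / 17.2 = 5.698 d.
larval: 159 / (29.1 − 12.6) = 159 / 16.5 = 9.636 d.
pupal: 126 / (29.1 − 10.9) = 126 / 18.2 = 6.923 d.
Sum = 22.257 ≈ 22.3 days.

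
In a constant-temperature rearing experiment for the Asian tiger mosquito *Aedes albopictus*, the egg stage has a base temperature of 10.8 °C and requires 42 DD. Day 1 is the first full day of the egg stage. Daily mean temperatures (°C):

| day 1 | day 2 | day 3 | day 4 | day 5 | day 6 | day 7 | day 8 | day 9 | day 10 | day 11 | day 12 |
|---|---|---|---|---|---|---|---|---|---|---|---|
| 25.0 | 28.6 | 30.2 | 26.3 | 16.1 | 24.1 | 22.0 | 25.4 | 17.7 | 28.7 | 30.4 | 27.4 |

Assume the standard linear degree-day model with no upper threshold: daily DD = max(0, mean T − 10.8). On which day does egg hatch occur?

day 3

Daily DD above 10.8 °C: 14.2, 17.8, 19.4, 15.5, 5.3, 13.3, 11.2, 14.6, 6.9, 17.9, 19.6, 16.6.
Cumulative: 14.2, 32.0, 51.4, 66.9, 72.2, 85.5, 96.7, 111.3, 118.2, 136.1, 155.7, 172.3.
The total first reaches 42 DD on day 3.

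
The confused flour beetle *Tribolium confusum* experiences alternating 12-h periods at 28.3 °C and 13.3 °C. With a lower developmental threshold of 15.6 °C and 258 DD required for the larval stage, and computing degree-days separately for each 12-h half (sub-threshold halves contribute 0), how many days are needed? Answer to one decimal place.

Day half: max(0, 28.3 − 15.6) × 0.5 = 12.7 × 0.5 = 6.35 DD.
Night half: max(0, 13.3 − 15.6) × 0.5 = 0.0 × 0.5 = 0.00 DD.
Per 24 h: 6.35 DD/day.
Duration = 258 / 6.35 = 40.630 ≈ 40.6 days.

40.6 days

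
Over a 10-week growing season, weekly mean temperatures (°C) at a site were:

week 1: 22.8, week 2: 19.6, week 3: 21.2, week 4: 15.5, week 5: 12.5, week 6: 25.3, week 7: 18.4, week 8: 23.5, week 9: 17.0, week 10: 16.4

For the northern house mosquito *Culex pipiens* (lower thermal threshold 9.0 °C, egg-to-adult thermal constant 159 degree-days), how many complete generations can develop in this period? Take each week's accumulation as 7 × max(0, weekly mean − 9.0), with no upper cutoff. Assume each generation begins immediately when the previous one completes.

4 generations

Weekly DD (7 × max(0, T̄ − 9.0)): 96.6, 74.2, 85.4, 45.5, 24.5, 114.1, 65.8, 101.5, 56.0, 51.8.
Season total = 715.4 DD.
Complete generations = ⌊715.4 / 159⌋ = 4.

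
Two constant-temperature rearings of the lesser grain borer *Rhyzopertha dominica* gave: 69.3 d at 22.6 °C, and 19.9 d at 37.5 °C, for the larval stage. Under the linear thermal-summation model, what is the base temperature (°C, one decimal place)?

Equal thermal constants: D₁(T₁ − T_b) = D₂(T₂ − T_b).
69.3·(22.6 − T_b) = 19.9·(37.5 − T_b)
T_b = (69.3·22.6 − 19.9·37.5) / (69.3 − 19.9) = 819.93 / 49.4 = 16.598 °C ≈ 16.6 °C.

16.6 °C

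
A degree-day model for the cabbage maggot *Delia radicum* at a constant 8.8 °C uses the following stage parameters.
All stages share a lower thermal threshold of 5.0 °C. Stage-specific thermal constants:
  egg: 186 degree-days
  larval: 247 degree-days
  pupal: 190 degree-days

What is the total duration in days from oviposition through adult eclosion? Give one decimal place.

163.9 days

Daily accumulation at 8.8 °C = 8.8 − 5.0 = 3.8 DD/day.
Total K = 186 + 247 + 190 = 623 DD.
Total duration = 623 / 3.8 = 163.947 ≈ 163.9 days.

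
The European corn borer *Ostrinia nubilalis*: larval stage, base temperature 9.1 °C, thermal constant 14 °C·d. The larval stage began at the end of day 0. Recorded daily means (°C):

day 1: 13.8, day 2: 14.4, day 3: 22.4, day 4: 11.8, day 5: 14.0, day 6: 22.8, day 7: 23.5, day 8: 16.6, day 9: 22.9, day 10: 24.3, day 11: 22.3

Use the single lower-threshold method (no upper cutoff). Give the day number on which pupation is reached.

day 3

Daily DD above 9.1 °C: 4.7, 5.3, 13.3, 2.7, 4.9, 13.7, 14.4, 7.5, 13.8, 15.2, 13.2.
Cumulative: 4.7, 10.0, 23.3, 26.0, 30.9, 44.6, 59.0, 66.5, 80.3, 95.5, 108.7.
The total first reaches 14 DD on day 3.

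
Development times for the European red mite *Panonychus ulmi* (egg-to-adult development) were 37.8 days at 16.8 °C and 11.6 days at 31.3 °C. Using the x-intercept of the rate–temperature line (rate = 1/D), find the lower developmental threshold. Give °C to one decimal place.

10.4 °C

Linear rate model ⇒ the product D·(T − T_b) is constant across temperatures.
37.8·(16.8 − T_b) = 11.6·(31.3 − T_b)
T_b = (37.8·16.8 − 11.6·31.3) / (37.8 − 11.6) = 271.96 / 26.2 = 10.380 °C ≈ 10.4 °C.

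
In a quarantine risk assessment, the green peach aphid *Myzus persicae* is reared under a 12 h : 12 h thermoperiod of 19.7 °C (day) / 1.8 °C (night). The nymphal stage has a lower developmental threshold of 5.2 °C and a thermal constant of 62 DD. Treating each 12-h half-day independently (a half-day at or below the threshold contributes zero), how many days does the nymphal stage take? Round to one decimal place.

8.6 days

Day half: max(0, 19.7 − 5.2) × 0.5 = 14.5 × 0.5 = 7.25 DD.
Night half: max(0, 1.8 − 5.2) × 0.5 = 0.0 × 0.5 = 0.00 DD.
Per 24 h: 7.25 DD/day.
Duration = 62 / 7.25 = 8.552 ≈ 8.6 days.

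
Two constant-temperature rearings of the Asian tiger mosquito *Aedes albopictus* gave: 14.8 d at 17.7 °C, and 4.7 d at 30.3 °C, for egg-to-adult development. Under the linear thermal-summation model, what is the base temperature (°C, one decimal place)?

Linear rate model ⇒ the product D·(T − T_b) is constant across temperatures.
14.8·(17.7 − T_b) = 4.7·(30.3 − T_b)
T_b = (14.8·17.7 − 4.7·30.3) / (14.8 − 4.7) = 119.55 / 10.1 = 11.837 °C ≈ 11.8 °C.

11.8 °C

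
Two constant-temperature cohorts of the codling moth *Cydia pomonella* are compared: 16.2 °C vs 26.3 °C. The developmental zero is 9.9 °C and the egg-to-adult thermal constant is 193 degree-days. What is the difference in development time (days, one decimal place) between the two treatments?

At 16.2 °C: 193 / (16.2 − 9.9) = 193 / 6.3 = 30.635 d.
At 26.3 °C: 193 / (26.3 − 9.9) = 193 / 16.4 = 11.768 d.
Difference = |30.635 − 11.768| = 18.867 ≈ 18.9 days.

18.9 days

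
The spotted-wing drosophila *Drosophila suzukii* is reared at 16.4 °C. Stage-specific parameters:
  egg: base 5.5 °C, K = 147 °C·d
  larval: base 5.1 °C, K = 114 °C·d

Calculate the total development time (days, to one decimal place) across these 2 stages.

23.6 days

egg: 147 / (16.4 − 5.5) = 147 / 10.9 = 13.486 d.
larval: 114 / (16.4 − 5.1) = 114 / 11.3 = 10.088 d.
Sum = 23.575 ≈ 23.6 days.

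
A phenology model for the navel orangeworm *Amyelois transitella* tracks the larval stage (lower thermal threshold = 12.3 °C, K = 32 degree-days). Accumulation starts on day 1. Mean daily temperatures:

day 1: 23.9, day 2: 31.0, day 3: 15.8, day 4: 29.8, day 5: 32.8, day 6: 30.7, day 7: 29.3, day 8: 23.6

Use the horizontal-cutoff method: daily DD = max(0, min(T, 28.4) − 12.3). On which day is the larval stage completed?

Daily DD above 12.3 °C (capped at 16.1): 11.6, 16.1, 3.5, 16.1, 16.1, 16.1, 16.1, 11.3.
Cumulative: 11.6, 27.7, 31.2, 47.3, 63.4, 79.5, 95.6, 106.9.
The total first reaches 32 DD on day 4.

day 4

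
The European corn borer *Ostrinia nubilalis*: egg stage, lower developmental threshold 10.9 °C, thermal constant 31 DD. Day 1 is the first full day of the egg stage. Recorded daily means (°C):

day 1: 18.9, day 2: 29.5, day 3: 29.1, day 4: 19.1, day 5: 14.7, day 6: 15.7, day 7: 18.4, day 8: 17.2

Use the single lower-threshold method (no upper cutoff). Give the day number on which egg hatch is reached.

Daily DD above 10.9 °C: 8.0, 18.6, 18.2, 8.2, 3.8, 4.8, 7.5, 6.3.
Cumulative: 8.0, 26.6, 44.8, 53.0, 56.8, 61.6, 69.1, 75.4.
The total first reaches 31 DD on day 3.

day 3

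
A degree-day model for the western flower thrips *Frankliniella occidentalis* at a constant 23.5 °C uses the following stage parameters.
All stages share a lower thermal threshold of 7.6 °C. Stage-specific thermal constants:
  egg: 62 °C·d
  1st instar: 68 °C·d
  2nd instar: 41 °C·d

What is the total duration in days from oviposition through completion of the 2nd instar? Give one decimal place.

10.8 days

Daily accumulation at 23.5 °C = 23.5 − 7.6 = 15.9 DD/day.
Total K = 62 + 68 + 41 = 171 DD.
Total duration = 171 / 15.9 = 10.755 ≈ 10.8 days.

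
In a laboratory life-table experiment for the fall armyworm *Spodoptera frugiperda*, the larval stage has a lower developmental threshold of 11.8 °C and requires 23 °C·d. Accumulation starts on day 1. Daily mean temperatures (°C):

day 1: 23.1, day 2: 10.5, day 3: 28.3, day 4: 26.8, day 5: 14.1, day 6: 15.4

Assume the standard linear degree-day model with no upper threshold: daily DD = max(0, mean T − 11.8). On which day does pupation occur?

day 3

Daily DD above 11.8 °C: 11.3, 0.0, 16.5, 15.0, 2.3, 3.6.
Cumulative: 11.3, 11.3, 27.8, 42.8, 45.1, 48.7.
The total first reaches 23 DD on day 3.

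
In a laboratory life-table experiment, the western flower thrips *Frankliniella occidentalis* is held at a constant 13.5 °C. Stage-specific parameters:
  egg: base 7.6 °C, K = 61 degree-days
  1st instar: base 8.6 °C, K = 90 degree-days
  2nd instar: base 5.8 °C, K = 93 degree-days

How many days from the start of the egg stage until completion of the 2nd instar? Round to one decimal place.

egg: 61 / (13.5 − 7.6) = 61 / 5.9 = 10.339 d.
1st instar: 90 / (13.5 − 8.6) = 90 / 4.9 = 18.367 d.
2nd instar: 93 / (13.5 − 5.8) = 93 / 7.7 = 12.078 d.
Sum = 40.784 ≈ 40.8 days.

40.8 days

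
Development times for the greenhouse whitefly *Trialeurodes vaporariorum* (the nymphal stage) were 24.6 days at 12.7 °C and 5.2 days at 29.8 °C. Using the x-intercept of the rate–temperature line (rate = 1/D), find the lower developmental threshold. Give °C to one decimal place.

8.1 °C

Linear rate model ⇒ the product D·(T − T_b) is constant across temperatures.
24.6·(12.7 − T_b) = 5.2·(29.8 − T_b)
T_b = (24.6·12.7 − 5.2·29.8) / (24.6 − 5.2) = 157.46 / 19.4 = 8.116 °C ≈ 8.1 °C.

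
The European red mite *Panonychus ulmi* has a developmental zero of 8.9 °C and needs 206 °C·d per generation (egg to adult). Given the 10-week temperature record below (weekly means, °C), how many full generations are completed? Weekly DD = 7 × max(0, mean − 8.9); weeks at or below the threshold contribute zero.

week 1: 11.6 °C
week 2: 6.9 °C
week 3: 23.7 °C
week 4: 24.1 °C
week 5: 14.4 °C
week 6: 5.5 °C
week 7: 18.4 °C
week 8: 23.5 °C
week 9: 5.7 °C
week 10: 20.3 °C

2 generations

Weekly DD (7 × max(0, T̄ − 8.9)): 18.9, 0.0, 103.6, 106.4, 38.5, 0.0, 66.5, 102.2, 0.0, 79.8.
Season total = 515.9 DD.
Complete generations = ⌊515.9 / 206⌋ = 2.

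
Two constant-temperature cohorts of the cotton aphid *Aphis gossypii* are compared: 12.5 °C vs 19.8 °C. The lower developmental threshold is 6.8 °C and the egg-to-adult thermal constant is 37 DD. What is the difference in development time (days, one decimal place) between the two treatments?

3.6 days

At 12.5 °C: 37 / (12.5 − 6.8) = 37 / 5.7 = 6.491 d.
At 19.8 °C: 37 / (19.8 − 6.8) = 37 / 13.0 = 2.846 d.
Difference = |6.491 − 2.846| = 3.645 ≈ 3.6 days.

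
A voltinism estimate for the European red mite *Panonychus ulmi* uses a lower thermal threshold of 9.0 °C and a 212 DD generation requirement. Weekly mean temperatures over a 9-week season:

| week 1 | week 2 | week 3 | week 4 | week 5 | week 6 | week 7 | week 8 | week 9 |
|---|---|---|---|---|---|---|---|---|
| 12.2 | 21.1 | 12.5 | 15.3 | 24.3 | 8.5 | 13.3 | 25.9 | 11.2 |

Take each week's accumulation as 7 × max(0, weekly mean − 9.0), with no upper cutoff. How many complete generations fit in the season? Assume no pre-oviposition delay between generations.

2 generations

Weekly DD (7 × max(0, T̄ − 9.0)): 22.4, 84.7, 24.5, 44.1, 107.1, 0.0, 30.1, 118.3, 15.4.
Season total = 446.6 DD.
Complete generations = ⌊446.6 / 212⌋ = 2.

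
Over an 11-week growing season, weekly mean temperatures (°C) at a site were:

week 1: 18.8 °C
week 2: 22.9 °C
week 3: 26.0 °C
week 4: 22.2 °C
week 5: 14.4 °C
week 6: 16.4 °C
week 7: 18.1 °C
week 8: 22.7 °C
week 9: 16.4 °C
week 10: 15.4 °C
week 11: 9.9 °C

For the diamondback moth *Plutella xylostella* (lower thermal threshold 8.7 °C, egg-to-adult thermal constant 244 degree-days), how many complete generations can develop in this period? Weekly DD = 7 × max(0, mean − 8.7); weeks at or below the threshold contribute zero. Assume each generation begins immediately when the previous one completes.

3 generations

Weekly DD (7 × max(0, T̄ − 8.7)): 70.7, 99.4, 121.1, 94.5, 39.9, 53.9, 65.8, 98.0, 53.9, 46.9, 8.4.
Season total = 752.5 DD.
Complete generations = ⌊752.5 / 244⌋ = 3.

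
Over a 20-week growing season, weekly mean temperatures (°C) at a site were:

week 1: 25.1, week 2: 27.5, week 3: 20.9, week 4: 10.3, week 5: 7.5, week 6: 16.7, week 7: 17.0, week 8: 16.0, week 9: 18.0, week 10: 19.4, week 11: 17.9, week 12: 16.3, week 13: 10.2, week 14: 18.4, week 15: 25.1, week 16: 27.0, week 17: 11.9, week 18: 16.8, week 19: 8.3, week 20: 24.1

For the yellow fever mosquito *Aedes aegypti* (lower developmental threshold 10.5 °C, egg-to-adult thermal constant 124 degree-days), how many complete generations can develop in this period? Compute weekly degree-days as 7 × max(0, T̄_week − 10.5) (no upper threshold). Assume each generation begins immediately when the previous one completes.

8 generations

Weekly DD (7 × max(0, T̄ − 10.5)): 102.2, 119.0, 72.8, 0.0, 0.0, 43.4, 45.5, 38.5, 52.5, 62.3, 51.8, 40.6, 0.0, 55.3, 102.2, 115.5, 9.8, 44.1, 0.0, 95.2.
Season total = 1050.7 DD.
Complete generations = ⌊1050.7 / 124⌋ = 8.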